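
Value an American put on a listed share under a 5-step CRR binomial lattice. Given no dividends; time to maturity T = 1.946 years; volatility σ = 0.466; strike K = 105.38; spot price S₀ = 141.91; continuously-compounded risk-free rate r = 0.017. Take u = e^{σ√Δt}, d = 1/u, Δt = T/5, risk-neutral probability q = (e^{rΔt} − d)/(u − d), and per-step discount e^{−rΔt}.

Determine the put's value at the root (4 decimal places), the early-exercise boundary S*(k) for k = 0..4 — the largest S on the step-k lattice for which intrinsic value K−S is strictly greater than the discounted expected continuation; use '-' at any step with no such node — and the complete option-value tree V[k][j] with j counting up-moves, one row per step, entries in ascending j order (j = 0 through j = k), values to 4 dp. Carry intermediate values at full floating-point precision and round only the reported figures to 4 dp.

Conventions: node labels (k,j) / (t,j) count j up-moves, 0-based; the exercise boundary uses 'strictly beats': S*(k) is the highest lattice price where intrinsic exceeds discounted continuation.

price = 13.8629
boundary = - - - 59.3254 79.3411
tree:
13.8629
21.3524 4.5050
31.9911 8.0848 0.0000
46.0546 14.5093 0.0000 0.0000
61.0208 26.0389 0.0000 0.0000 0.0000
72.2115 46.0546 0.0000 0.0000 0.0000 0.0000

params: Δt=0.38920 u=1.33739 d=0.74773 q=0.43909 e^(-rΔt)=0.99341
t_5 payoffs: 72.2115 46.0546 0.0000 0.0000 0.0000 0.0000
t_4: node(4,0) S=44.3592 payoff=61.0208 vs cont=60.3259 → 61.0208 [stop]  node(4,1) S=79.3411 payoff=26.0389 vs cont=25.6623 → 26.0389 [stop]  node(4,2) S=141.9100 payoff=0.0000 vs cont=0.0000 → 0.0000 [wait]  node(4,3) S=253.8211 payoff=0.0000 vs cont=0.0000 → 0.0000 [wait]  node(4,4) S=453.9859 payoff=0.0000 vs cont=0.0000 → 0.0000 [wait]  ⇒ S*(4)=79.3411
t_3: node(3,0) S=59.3254 payoff=46.0546 vs cont=45.3596 → 46.0546 [stop]  node(3,1) S=106.1098 payoff=0.0000 vs cont=14.5093 → 14.5093 [wait]  node(3,2) S=189.7887 payoff=0.0000 vs cont=0.0000 → 0.0000 [wait]  node(3,3) S=339.4572 payoff=0.0000 vs cont=0.0000 → 0.0000 [wait]  ⇒ S*(3)=59.3254
t_2: node(2,0) S=79.3411 payoff=26.0389 vs cont=31.9911 → 31.9911 [wait]  node(2,1) S=141.9100 payoff=0.0000 vs cont=8.0848 → 8.0848 [wait]  node(2,2) S=253.8211 payoff=0.0000 vs cont=0.0000 → 0.0000 [wait]  ⇒ S*(2)=-
t_1: node(1,0) S=106.1098 payoff=0.0000 vs cont=21.3524 → 21.3524 [wait]  node(1,1) S=189.7887 payoff=0.0000 vs cont=4.5050 → 4.5050 [wait]  ⇒ S*(1)=-
t_0: node(0,0) S=141.9100 payoff=0.0000 vs cont=13.8629 → 13.8629 [wait]  ⇒ S*(0)=-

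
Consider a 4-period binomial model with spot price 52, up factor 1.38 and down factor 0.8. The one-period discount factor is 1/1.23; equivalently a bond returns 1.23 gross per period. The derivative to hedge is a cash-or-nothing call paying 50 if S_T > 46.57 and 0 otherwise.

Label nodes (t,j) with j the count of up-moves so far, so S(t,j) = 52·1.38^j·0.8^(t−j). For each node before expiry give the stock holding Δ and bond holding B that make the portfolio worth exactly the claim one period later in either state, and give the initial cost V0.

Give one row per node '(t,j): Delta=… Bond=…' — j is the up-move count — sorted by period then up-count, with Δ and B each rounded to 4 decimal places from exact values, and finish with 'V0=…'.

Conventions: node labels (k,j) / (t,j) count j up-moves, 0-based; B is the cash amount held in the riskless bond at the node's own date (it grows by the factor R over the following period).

The replicating-portfolio and risk-neutral prices coincide; use p* = (1.23−0.8)/(1.38−0.8) = 0.7414 for the latter.
Expiry values: V(4,0)=0.0000, V(4,1)=0.0000, V(4,2)=50.0000, V(4,3)=50.0000, V(4,4)=50.0000
(3,0): S=26.6240. Δ = (V_up−V_dn)/(S_up−S_dn) = (0.0000−0.0000)/(36.7411−21.2992) = 0.0000. V = [p*·0.0000 + (1−p*)·0.0000]/1.23 = 0.0000. B = V − Δ·S = 0.0000.
(3,1): S=45.9264. Δ = (V_up−V_dn)/(S_up−S_dn) = (50.0000−0.0000)/(63.3784−36.7411) = 1.8771. V = [p*·50.0000 + (1−p*)·0.0000]/1.23 = 30.1374. B = V − Δ·S = -56.0695.
(3,2): S=79.2230. Δ = (V_up−V_dn)/(S_up−S_dn) = (50.0000−50.0000)/(109.3278−63.3784) = 0.0000. V = [p*·50.0000 + (1−p*)·50.0000]/1.23 = 40.6504. B = V − Δ·S = 40.6504.
(3,3): S=136.6597. Δ = (V_up−V_dn)/(S_up−S_dn) = (50.0000−50.0000)/(188.5904−109.3278) = 0.0000. V = [p*·50.0000 + (1−p*)·50.0000]/1.23 = 40.6504. B = V − Δ·S = 40.6504.
(2,0): S=33.2800. Δ = (V_up−V_dn)/(S_up−S_dn) = (30.1374−0.0000)/(45.9264−26.6240) = 1.5613. V = [p*·30.1374 + (1−p*)·0.0000]/1.23 = 18.1652. B = V − Δ·S = -33.7958.
(2,1): S=57.4080. Δ = (V_up−V_dn)/(S_up−S_dn) = (40.6504−30.1374)/(79.2230−45.9264) = 0.3157. V = [p*·40.6504 + (1−p*)·30.1374]/1.23 = 30.8386. B = V − Δ·S = 12.7127.
(2,2): S=99.0288. Δ = (V_up−V_dn)/(S_up−S_dn) = (40.6504−40.6504)/(136.6597−79.2230) = 0.0000. V = [p*·40.6504 + (1−p*)·40.6504]/1.23 = 33.0491. B = V − Δ·S = 33.0491.
(1,0): S=41.6000. Δ = (V_up−V_dn)/(S_up−S_dn) = (30.8386−18.1652)/(57.4080−33.2800) = 0.5253. V = [p*·30.8386 + (1−p*)·18.1652]/1.23 = 22.4073. B = V − Δ·S = 0.5566.
(1,1): S=71.7600. Δ = (V_up−V_dn)/(S_up−S_dn) = (33.0491−30.8386)/(99.0288−57.4080) = 0.0531. V = [p*·33.0491 + (1−p*)·30.8386]/1.23 = 26.4044. B = V − Δ·S = 22.5932.
(0,0): S=52.0000. Δ = (V_up−V_dn)/(S_up−S_dn) = (26.4044−22.4073)/(71.7600−41.6000) = 0.1325. V = [p*·26.4044 + (1−p*)·22.4073]/1.23 = 20.6266. B = V − Δ·S = 13.7351.
As a check, the time-0 holding Δ(0,0)·S0 + B(0,0) comes to 20.6266 — exactly V0.

(0,0): Delta=0.1325 Bond=13.7351
(1,0): Delta=0.5253 Bond=0.5566
(1,1): Delta=0.0531 Bond=22.5932
(2,0): Delta=1.5613 Bond=-33.7958
(2,1): Delta=0.3157 Bond=12.7127
(2,2): Delta=0.0000 Bond=33.0491
(3,0): Delta=0.0000 Bond=0.0000
(3,1): Delta=1.8771 Bond=-56.0695
(3,2): Delta=0.0000 Bond=40.6504
(3,3): Delta=0.0000 Bond=40.6504
V0=20.6266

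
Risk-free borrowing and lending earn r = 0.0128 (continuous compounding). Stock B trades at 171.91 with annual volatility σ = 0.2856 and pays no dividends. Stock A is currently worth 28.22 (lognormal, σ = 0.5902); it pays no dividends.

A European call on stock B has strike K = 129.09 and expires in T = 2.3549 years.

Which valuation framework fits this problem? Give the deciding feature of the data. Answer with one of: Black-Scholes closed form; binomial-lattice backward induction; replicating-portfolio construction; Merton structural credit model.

framework: Black-Scholes closed form

Key observation: with stock B following a GBM at constant σ and r, the European call struck at 129.09 prices in closed form — nothing here needs a stepwise model or a balance sheet.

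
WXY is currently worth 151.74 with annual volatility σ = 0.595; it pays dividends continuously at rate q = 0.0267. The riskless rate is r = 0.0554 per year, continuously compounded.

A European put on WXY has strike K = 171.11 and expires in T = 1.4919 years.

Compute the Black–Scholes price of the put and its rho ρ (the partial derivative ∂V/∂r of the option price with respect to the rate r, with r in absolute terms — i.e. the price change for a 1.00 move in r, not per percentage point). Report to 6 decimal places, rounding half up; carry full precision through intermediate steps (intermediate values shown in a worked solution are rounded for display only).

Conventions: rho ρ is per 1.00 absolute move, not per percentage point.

σ√T = 0.595·√1.4919 = 0.726753
d₁ = (ln(S/K) + (r−q+σ²/2)T) / (σ√T) = (ln(151.74/171.11) + (0.0554−0.0267+0.595²/2)·1.4919) / 0.726753 = (-0.120138 + 0.306902) / 0.726753 = 0.256985
d₂ = d₁ − σ√T = 0.256985 − 0.726753 = -0.469768
e^{−rT} = 0.920672
e^{−qT} = 0.960949
N(−d₁) = 0.398595,  N(−d₂) = 0.680740
Put price V = K·e^{−rT}·N(−d₂) − S·e^{−qT}·N(−d₁) = 107.241158 − 58.120947 = 49.120211
ρ = −K·T·e^{−rT}·N(−d₂) = -159.993084

price = 49.120211
ρ = -159.993084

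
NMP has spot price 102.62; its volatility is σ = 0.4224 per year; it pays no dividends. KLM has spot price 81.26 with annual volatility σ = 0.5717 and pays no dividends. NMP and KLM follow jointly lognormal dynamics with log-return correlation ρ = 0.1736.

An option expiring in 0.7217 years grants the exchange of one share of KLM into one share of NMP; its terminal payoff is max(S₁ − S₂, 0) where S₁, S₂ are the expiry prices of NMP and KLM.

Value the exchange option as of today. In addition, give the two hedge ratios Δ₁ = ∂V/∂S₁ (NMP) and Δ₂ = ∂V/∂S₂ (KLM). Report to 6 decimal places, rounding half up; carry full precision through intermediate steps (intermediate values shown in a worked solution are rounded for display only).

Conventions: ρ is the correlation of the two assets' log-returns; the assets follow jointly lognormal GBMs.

exchange price = 32.362837
Δ1 = 0.757700
Δ2 = -0.558607

σ_eff = √(σ₁² + σ₂² − 2ρσ₁σ₂) = √(0.4224² + 0.5717² − 2·0.1736·0.4224·0.5717) = 0.649168
d₁ = (ln(S₁/S₂) + (q₂ − q₁ + σ_eff²/2)T) / (σ_eff√T) = (ln(102.62/81.26) + (0.0 − 0.0 + 0.210709)·0.7217) / 0.551487 = 0.698925
d₂ = d₁ − σ_eff√T = 0.698925 − 0.551487 = 0.147438
N(d₁) = 0.757700,  N(d₂) = 0.558607
V = S₁·e^{−q₁T}·N(d₁) − S₂·e^{−q₂T}·N(d₂) = 77.755222 − 45.392386 = 32.362837
Key observation: r never enters — measured in units of KLM, the claim is a call on S₁/S₂ struck at 1, so only the dividend yields and σ_eff matter.
Δ₁ = e^{−q₁T}·N(d₁) = 0.757700;  Δ₂ = −e^{−q₂T}·N(d₂) = -0.558607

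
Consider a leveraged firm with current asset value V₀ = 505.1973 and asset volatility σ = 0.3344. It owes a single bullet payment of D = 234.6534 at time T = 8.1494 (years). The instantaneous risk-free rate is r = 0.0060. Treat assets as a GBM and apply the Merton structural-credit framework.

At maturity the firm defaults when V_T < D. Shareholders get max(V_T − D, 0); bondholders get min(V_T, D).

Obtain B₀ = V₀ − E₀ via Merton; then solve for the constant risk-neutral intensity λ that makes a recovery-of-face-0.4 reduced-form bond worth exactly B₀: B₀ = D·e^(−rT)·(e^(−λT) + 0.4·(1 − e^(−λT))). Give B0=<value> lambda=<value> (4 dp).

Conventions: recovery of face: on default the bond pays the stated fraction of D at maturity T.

Apply the equity-as-call identities (strike 234.6534, horizon 8.1494 years):
d₁ = [ln(V₀/D) + (r + σ²/2)T] / (σ√T)
   = [ln(505.1973/234.6534) + (0.0060 + 0.5·0.3344²)·8.1494] / (0.3344·√8.1494)
   = [0.766840 + 0.504543] / 0.954617 = 1.331825
d₂ = d₁ − σ√T = 1.331825 − 0.954617 = 0.377208
N(d₁) = 0.908541,  N(d₂) = 0.646991,  e^(−rT) = 0.952280
E₀ = V₀·N(d₁) − D·e^(−rT)·N(d₂)
   = 505.1973·0.908541 − 234.6534·0.952280·0.646991 = 314.418818
B₀ = V₀ − E₀ = 505.1973 − 314.418818 = 190.778482
e^(−λT) = (B₀·e^(rT)/D − 0.4)/(1 − 0.4) = (190.7785·1.050112/234.6534 − 0.4)/0.6 = 0.75627391
λ = −ln(0.75627391)/8.1494 = 0.034279

B0=190.7785 lambda=0.0343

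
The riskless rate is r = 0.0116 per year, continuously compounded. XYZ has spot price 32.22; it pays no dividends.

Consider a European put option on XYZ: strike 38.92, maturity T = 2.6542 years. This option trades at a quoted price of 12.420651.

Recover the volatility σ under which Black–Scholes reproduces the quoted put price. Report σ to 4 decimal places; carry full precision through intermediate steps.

At σ = 0.4227 the Black–Scholes value reproduces the quote:
σ√T = 0.4227·√2.6542 = 0.688651
d₁ = (ln(S/K) + (r+σ²/2)T) / (σ√T) = (ln(32.22/38.92) + (0.0116+0.4227²/2)·2.6542) / 0.688651 = (-0.188921 + 0.267909) / 0.688651 = 0.114699
d₂ = d₁ − σ√T = 0.114699 − 0.688651 = -0.573951
e^{−rT} = 0.969680
N(−d₁) = 0.454342,  N(−d₂) = 0.717000
V = K·e^{−rT}·N(−d₂) − S·N(−d₁) = 27.059540 − 14.638890 = 12.420651 (equal to the quote); since ∂V/∂σ > 0 for all σ, the implied volatility is unique

sigma = 0.4227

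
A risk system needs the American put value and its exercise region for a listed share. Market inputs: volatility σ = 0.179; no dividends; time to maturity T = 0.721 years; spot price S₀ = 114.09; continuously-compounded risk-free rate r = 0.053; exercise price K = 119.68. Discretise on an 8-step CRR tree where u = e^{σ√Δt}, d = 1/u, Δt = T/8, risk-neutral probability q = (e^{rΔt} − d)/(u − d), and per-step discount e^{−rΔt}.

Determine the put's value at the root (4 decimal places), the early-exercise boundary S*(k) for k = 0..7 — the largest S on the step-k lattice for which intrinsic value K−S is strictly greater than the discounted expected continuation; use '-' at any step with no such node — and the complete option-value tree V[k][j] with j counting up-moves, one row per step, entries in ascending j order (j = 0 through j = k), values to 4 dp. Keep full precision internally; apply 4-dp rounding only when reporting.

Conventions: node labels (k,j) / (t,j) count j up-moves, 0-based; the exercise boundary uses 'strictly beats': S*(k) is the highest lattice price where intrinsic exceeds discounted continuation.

price = 8.4523
boundary = - - 102.4642 97.1033 102.4642 97.1033 102.4642 108.1209
tree:
8.4523
12.2599 5.1667
17.2158 7.9949 2.7163
22.5767 11.9617 4.5648 1.1088
27.6570 17.2158 7.4307 2.0756 0.2651
32.4716 22.5767 11.6141 3.8043 0.5681 0.0000
37.0342 27.6570 17.2158 6.7731 1.2174 0.0000 0.0000
41.3581 32.4716 22.5767 11.5591 2.6087 0.0000 0.0000 0.0000
45.4559 37.0342 27.6570 17.2158 5.5900 0.0000 0.0000 0.0000 0.0000

Δt=0.09012, u=1.05521, d=0.94768, q=0.53110, disc=e^(-rΔt)=0.99523
k=8 terminal: V=max(K-S,0) → 45.4559 37.0342 27.6570 17.2158 5.5900 0.0000 0.0000 0.0000 0.0000
k=7: j=0 S=78.3219 intr=41.3581 cont=40.7878 V=41.3581[EX]; j=1 S=87.2084 intr=32.4716 cont=31.9012 V=32.4716[EX]; j=2 S=97.1033 intr=22.5767 cont=22.0064 V=22.5767[EX]; j=3 S=108.1209 intr=11.5591 cont=10.9888 V=11.5591[EX]; j=4 S=120.3886 intr=0.0000 cont=2.6087 V=2.6087[hold]; j=5 S=134.0482 intr=0.0000 cont=0.0000 V=0.0000[hold]; j=6 S=149.2576 intr=0.0000 cont=0.0000 V=0.0000[hold]; j=7 S=166.1928 intr=0.0000 cont=0.0000 V=0.0000[hold]  S*(7)=108.1209
k=6: j=0 S=82.6458 intr=37.0342 cont=36.4639 V=37.0342[EX]; j=1 S=92.0230 intr=27.6570 cont=27.0867 V=27.6570[EX]; j=2 S=102.4642 intr=17.2158 cont=16.6455 V=17.2158[EX]; j=3 S=114.0900 intr=5.5900 cont=6.7731 V=6.7731[hold]; j=4 S=127.0349 intr=0.0000 cont=1.2174 V=1.2174[hold]; j=5 S=141.4486 intr=0.0000 cont=0.0000 V=0.0000[hold]; j=6 S=157.4978 intr=0.0000 cont=0.0000 V=0.0000[hold]  S*(6)=102.4642
k=5: j=0 S=87.2084 intr=32.4716 cont=31.9012 V=32.4716[EX]; j=1 S=97.1033 intr=22.5767 cont=22.0064 V=22.5767[EX]; j=2 S=108.1209 intr=11.5591 cont=11.6141 V=11.6141[hold]; j=3 S=120.3886 intr=0.0000 cont=3.8043 V=3.8043[hold]; j=4 S=134.0482 intr=0.0000 cont=0.5681 V=0.5681[hold]; j=5 S=149.2576 intr=0.0000 cont=0.0000 V=0.0000[hold]  S*(5)=97.1033
k=4: j=0 S=92.0230 intr=27.6570 cont=27.0867 V=27.6570[EX]; j=1 S=102.4642 intr=17.2158 cont=16.6746 V=17.2158[EX]; j=2 S=114.0900 intr=5.5900 cont=7.4307 V=7.4307[hold]; j=3 S=127.0349 intr=0.0000 cont=2.0756 V=2.0756[hold]; j=4 S=141.4486 intr=0.0000 cont=0.2651 V=0.2651[hold]  S*(4)=102.4642
k=3: j=0 S=97.1033 intr=22.5767 cont=22.0064 V=22.5767[EX]; j=1 S=108.1209 intr=11.5591 cont=11.9617 V=11.9617[hold]; j=2 S=120.3886 intr=0.0000 cont=4.5648 V=4.5648[hold]; j=3 S=134.0482 intr=0.0000 cont=1.1088 V=1.1088[hold]  S*(3)=97.1033
k=2: j=0 S=102.4642 intr=17.2158 cont=16.8584 V=17.2158[EX]; j=1 S=114.0900 intr=5.5900 cont=7.9949 V=7.9949[hold]; j=2 S=127.0349 intr=0.0000 cont=2.7163 V=2.7163[hold]  S*(2)=102.4642
k=1: j=0 S=108.1209 intr=11.5591 cont=12.2599 V=12.2599[hold]; j=1 S=120.3886 intr=0.0000 cont=5.1667 V=5.1667[hold]  S*(1)=-
k=0: j=0 S=114.0900 intr=5.5900 cont=8.4523 V=8.4523[hold]  S*(0)=-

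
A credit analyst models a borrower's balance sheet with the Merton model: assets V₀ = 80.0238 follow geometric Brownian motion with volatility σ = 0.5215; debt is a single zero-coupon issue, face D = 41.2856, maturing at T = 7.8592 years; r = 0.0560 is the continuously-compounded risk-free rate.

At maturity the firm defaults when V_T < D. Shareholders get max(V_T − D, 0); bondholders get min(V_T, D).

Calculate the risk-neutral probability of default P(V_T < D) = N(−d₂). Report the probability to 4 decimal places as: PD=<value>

PD=0.4909

With assets at 80.0238 and a single debt payment of 41.2856 at 7.8592 years:
d₁ = [ln(V₀/D) + (r + σ²/2)T] / (σ√T)
   = [ln(80.0238/41.2856) + (0.0560 + 0.5·0.5215²)·7.8592] / (0.5215·√7.8592)
   = [0.661810 + 1.508818] / 1.461987 = 1.484711
d₂ = d₁ − σ√T = 1.484711 − 1.461987 = 0.022724
risk-neutral PD = N(−d₂) = N(-0.022724) = 0.490935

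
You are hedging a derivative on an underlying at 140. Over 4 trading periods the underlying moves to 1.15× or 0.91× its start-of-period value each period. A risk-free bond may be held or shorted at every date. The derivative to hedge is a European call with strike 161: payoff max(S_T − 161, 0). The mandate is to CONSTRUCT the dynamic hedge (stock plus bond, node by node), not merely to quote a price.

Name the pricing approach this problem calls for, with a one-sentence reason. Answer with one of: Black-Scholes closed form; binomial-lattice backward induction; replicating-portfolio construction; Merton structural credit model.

framework: replicating-portfolio construction

Key observation: since the answer must list Δ and B at each node of the 1.15/0.91 lattice on 140, the replicating-portfolio method — solving the two-state system at every node — is the one that applies.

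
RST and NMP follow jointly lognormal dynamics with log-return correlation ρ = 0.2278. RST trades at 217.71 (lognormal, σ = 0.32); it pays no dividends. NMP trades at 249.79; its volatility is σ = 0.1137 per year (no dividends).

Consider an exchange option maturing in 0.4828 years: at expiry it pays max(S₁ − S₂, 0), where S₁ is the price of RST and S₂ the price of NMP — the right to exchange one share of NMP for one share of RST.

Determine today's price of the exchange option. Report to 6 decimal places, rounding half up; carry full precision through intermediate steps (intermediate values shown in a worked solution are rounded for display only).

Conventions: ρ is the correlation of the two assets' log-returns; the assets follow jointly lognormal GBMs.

σ_eff = √(σ₁² + σ₂² − 2ρσ₁σ₂) = √(0.32² + 0.1137² − 2·0.2278·0.32·0.1137) = 0.314247
d₁ = (ln(S₁/S₂) + (q₂ − q₁ + σ_eff²/2)T) / (σ_eff√T) = (ln(217.71/249.79) + (0.0 − 0.0 + 0.049376)·0.4828) / 0.218351 = -0.520347
d₂ = d₁ − σ_eff√T = -0.520347 − 0.218351 = -0.738698
N(d₁) = 0.301411,  N(d₂) = 0.230045
V = S₁·e^{−q₁T}·N(d₁) − S₂·e^{−q₂T}·N(d₂) = 65.620168 − 57.463016 = 8.157151
Key observation: pricing in NMP-units makes this a unit-strike call on the ratio S₁/S₂ — the risk-free rate cancels and cannot affect the value.

exchange price = 8.157151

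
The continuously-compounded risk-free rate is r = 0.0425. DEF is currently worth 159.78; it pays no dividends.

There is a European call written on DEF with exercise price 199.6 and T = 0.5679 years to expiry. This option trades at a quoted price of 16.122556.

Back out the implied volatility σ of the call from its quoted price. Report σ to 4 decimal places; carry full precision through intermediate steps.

At σ = 0.5786 the Black–Scholes value reproduces the quote:
σ√T = 0.5786·√0.5679 = 0.436028
d₁ = (ln(S/K) + (r+σ²/2)T) / (σ√T) = (ln(159.78/199.6) + (0.0425+0.5786²/2)·0.5679) / 0.436028 = (-0.222517 + 0.119196) / 0.436028 = -0.236961
d₂ = d₁ − σ√T = -0.236961 − 0.436028 = -0.672989
e^{−rT} = 0.976153
N(d₁) = 0.406344,  N(d₂) = 0.250477
V = S·N(d₁) − K·e^{−rT}·N(d₂) = 64.925580 − 48.803024 = 16.122556 (equal to the quote); since ∂V/∂σ > 0 for all σ, the implied volatility is unique

sigma = 0.5786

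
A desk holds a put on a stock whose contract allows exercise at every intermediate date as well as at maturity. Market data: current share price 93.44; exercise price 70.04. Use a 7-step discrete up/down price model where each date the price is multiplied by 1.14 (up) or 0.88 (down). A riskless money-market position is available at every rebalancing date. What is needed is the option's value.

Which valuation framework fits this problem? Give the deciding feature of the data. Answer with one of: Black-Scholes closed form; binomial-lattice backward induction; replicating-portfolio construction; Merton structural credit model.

framework: binomial-lattice backward induction

Key observation: with exercise allowed before expiry on a discrete up/down model (7 steps from spot 93.44), the strike-70.04 put's value must be rolled back through the tree testing early exercise at each node.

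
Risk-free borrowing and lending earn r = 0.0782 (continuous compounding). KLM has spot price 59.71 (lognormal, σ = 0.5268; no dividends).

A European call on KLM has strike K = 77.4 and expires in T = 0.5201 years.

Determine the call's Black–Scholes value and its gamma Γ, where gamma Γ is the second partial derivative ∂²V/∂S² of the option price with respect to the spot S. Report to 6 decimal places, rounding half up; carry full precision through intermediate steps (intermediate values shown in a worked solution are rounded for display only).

price = 4.395709
Γ = 0.016324

σ√T = 0.5268·√0.5201 = 0.379917
d₁ = (ln(S/K) + (r+σ²/2)T) / (σ√T) = (ln(59.71/77.4) + (0.0782+0.5268²/2)·0.5201) / 0.379917 = (-0.259487 + 0.112840) / 0.379917 = -0.385997
d₂ = d₁ − σ√T = -0.385997 − 0.379917 = -0.765914
e^{−rT} = 0.960144
N(d₁) = 0.349750,  N(d₂) = 0.221864
Call price V = S·N(d₁) − K·e^{−rT}·N(d₂) = 20.883548 − 16.487839 = 4.395709
φ(d₁) = (1/√(2π))·e^{−d₁²/2} = 0.370302
Γ = φ(d₁) / (S·σ·√T) = 0.016324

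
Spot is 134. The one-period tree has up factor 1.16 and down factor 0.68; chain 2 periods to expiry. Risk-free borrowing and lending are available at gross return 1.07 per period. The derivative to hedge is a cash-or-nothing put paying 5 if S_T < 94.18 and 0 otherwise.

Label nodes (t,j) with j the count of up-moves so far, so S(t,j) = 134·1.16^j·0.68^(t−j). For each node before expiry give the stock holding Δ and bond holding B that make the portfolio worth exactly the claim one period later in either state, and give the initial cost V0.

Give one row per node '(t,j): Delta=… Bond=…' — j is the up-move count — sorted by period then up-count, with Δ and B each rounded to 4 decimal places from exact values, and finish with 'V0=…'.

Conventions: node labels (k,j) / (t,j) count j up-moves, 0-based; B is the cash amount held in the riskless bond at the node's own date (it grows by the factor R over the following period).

The replicating-portfolio and risk-neutral prices coincide; use p* = (1.07−0.68)/(1.16−0.68) = 0.8125 for the latter.
Terminal payoffs: V(2,0)=5.0000, V(2,1)=0.0000, V(2,2)=0.0000
  t=1,j=0: stock 91.1200 → up 105.6992 (V=0.0000), down 61.9616 (V=5.0000). Price 0.8762; hedge Δ=-0.1143, bond B=11.2928.
  t=1,j=1: stock 155.4400 → up 180.3104 (V=0.0000), down 105.6992 (V=0.0000). Price 0.0000; hedge Δ=0.0000, bond B=0.0000.
  t=0,j=0: stock 134.0000 → up 155.4400 (V=0.0000), down 91.1200 (V=0.8762). Price 0.1535; hedge Δ=-0.0136, bond B=1.9789.
As a check, the time-0 holding Δ(0,0)·S0 + B(0,0) comes to 0.1535 — exactly V0.

(0,0): Delta=-0.0136 Bond=1.9789
(1,0): Delta=-0.1143 Bond=11.2928
(1,1): Delta=0.0000 Bond=0.0000
V0=0.1535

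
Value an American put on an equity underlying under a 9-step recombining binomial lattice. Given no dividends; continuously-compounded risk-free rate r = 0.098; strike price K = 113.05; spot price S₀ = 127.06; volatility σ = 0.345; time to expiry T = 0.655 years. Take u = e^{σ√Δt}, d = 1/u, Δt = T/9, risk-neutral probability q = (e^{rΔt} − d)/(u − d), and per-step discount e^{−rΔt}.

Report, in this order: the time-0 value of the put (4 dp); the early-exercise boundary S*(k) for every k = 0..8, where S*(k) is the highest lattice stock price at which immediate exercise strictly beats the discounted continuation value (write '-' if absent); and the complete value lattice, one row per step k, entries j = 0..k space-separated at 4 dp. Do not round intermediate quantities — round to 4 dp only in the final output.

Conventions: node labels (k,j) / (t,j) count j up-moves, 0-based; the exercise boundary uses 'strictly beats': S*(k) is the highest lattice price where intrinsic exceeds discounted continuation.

price = 5.2814
boundary = - - - - 87.5642 79.7822 87.5642 96.1052 87.5642
tree:
5.2814
8.2006 2.6072
12.3841 4.3771 0.9775
18.1038 7.1729 1.8065 0.2109
25.4858 11.4074 3.2870 0.4381 0.0000
33.2678 17.4688 5.8609 0.9101 0.0000 0.0000
40.3582 25.4858 10.1660 1.8905 0.0000 0.0000 0.0000
46.8185 33.2678 16.9448 3.9270 0.0000 0.0000 0.0000 0.0000
52.7046 40.3582 25.4858 8.1574 0.0000 0.0000 0.0000 0.0000 0.0000
58.0676 46.8185 33.2678 16.9448 0.0000 0.0000 0.0000 0.0000 0.0000 0.0000

Δt=0.07278, u=1.09754, d=0.91113, q=0.51515, disc=e^(-rΔt)=0.99289
k=9 terminal: V=max(K-S,0) → 58.0676 46.8185 33.2678 16.9448 0.0000 0.0000 0.0000 0.0000 0.0000 0.0000
k=8: j=0 S=60.3454 intr=52.7046 cont=51.9012 V=52.7046[EX]; j=1 S=72.6918 intr=40.3582 cont=39.5548 V=40.3582[EX]; j=2 S=87.5642 intr=25.4858 cont=24.6824 V=25.4858[EX]; j=3 S=105.4794 intr=7.5706 cont=8.1574 V=8.1574[hold]; j=4 S=127.0600 intr=0.0000 cont=0.0000 V=0.0000[hold]; j=5 S=153.0559 intr=0.0000 cont=0.0000 V=0.0000[hold]; j=6 S=184.3704 intr=0.0000 cont=0.0000 V=0.0000[hold]; j=7 S=222.0918 intr=0.0000 cont=0.0000 V=0.0000[hold]; j=8 S=267.5307 intr=0.0000 cont=0.0000 V=0.0000[hold]  S*(8)=87.5642
k=7: j=0 S=66.2315 intr=46.8185 cont=46.0151 V=46.8185[EX]; j=1 S=79.7822 intr=33.2678 cont=32.4644 V=33.2678[EX]; j=2 S=96.1052 intr=16.9448 cont=16.4415 V=16.9448[EX]; j=3 S=115.7679 intr=0.0000 cont=3.9270 V=3.9270[hold]; j=4 S=139.4535 intr=0.0000 cont=0.0000 V=0.0000[hold]; j=5 S=167.9851 intr=0.0000 cont=0.0000 V=0.0000[hold]; j=6 S=202.3540 intr=0.0000 cont=0.0000 V=0.0000[hold]; j=7 S=243.7547 intr=0.0000 cont=0.0000 V=0.0000[hold]  S*(7)=96.1052
k=6: j=0 S=72.6918 intr=40.3582 cont=39.5548 V=40.3582[EX]; j=1 S=87.5642 intr=25.4858 cont=24.6824 V=25.4858[EX]; j=2 S=105.4794 intr=7.5706 cont=10.1660 V=10.1660[hold]; j=3 S=127.0600 intr=0.0000 cont=1.8905 V=1.8905[hold]; j=4 S=153.0559 intr=0.0000 cont=0.0000 V=0.0000[hold]; j=5 S=184.3704 intr=0.0000 cont=0.0000 V=0.0000[hold]; j=6 S=222.0918 intr=0.0000 cont=0.0000 V=0.0000[hold]  S*(6)=87.5642
k=5: j=0 S=79.7822 intr=33.2678 cont=32.4644 V=33.2678[EX]; j=1 S=96.1052 intr=16.9448 cont=17.4688 V=17.4688[hold]; j=2 S=115.7679 intr=0.0000 cont=5.8609 V=5.8609[hold]; j=3 S=139.4535 intr=0.0000 cont=0.9101 V=0.9101[hold]; j=4 S=167.9851 intr=0.0000 cont=0.0000 V=0.0000[hold]; j=5 S=202.3540 intr=0.0000 cont=0.0000 V=0.0000[hold]  S*(5)=79.7822
k=4: j=0 S=87.5642 intr=25.4858 cont=24.9504 V=25.4858[EX]; j=1 S=105.4794 intr=7.5706 cont=11.4074 V=11.4074[hold]; j=2 S=127.0600 intr=0.0000 cont=3.2870 V=3.2870[hold]; j=3 S=153.0559 intr=0.0000 cont=0.4381 V=0.4381[hold]; j=4 S=184.3704 intr=0.0000 cont=0.0000 V=0.0000[hold]  S*(4)=87.5642
k=3: j=0 S=96.1052 intr=16.9448 cont=18.1038 V=18.1038[hold]; j=1 S=115.7679 intr=0.0000 cont=7.1729 V=7.1729[hold]; j=2 S=139.4535 intr=0.0000 cont=1.8065 V=1.8065[hold]; j=3 S=167.9851 intr=0.0000 cont=0.2109 V=0.2109[hold]  S*(3)=-
k=2: j=0 S=105.4794 intr=7.5706 cont=12.3841 V=12.3841[hold]; j=1 S=127.0600 intr=0.0000 cont=4.3771 V=4.3771[hold]; j=2 S=153.0559 intr=0.0000 cont=0.9775 V=0.9775[hold]  S*(2)=-
k=1: j=0 S=115.7679 intr=0.0000 cont=8.2006 V=8.2006[hold]; j=1 S=139.4535 intr=0.0000 cont=2.6072 V=2.6072[hold]  S*(1)=-
k=0: j=0 S=127.0600 intr=0.0000 cont=5.2814 V=5.2814[hold]  S*(0)=-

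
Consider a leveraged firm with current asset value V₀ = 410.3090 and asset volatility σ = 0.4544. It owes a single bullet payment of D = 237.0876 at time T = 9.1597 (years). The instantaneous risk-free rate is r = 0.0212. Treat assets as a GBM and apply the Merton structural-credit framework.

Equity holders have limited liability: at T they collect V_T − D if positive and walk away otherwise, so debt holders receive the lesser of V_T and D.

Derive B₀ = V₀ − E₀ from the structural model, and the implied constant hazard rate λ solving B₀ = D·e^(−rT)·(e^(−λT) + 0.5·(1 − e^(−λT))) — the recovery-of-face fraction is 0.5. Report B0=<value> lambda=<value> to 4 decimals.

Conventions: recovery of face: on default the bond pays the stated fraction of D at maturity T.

B0=131.2145 lambda=0.1165

Apply the equity-as-call identities (strike 237.0876, horizon 9.1597 years):
d₁ = [ln(V₀/D) + (r + σ²/2)T] / (σ√T)
   = [ln(410.3090/237.0876) + (0.0212 + 0.5·0.4544²)·9.1597] / (0.4544·√9.1597)
   = [0.548481 + 1.139830] / 1.375241 = 1.227647
d₂ = d₁ − σ√T = 1.227647 − 1.375241 = -0.147594
N(d₁) = 0.890210,  N(d₂) = 0.441331,  e^(−rT) = 0.823505
E₀ = V₀·N(d₁) − D·e^(−rT)·N(d₂)
   = 410.3090·0.890210 − 237.0876·0.823505·0.441331 = 279.094480
B₀ = V₀ − E₀ = 410.3090 − 279.094480 = 131.214520
e^(−λT) = (B₀·e^(rT)/D − 0.5)/(1 − 0.5) = (131.2145·1.214322/237.0876 − 0.5)/0.5 = 0.34411596
λ = −ln(0.34411596)/9.1597 = 0.116464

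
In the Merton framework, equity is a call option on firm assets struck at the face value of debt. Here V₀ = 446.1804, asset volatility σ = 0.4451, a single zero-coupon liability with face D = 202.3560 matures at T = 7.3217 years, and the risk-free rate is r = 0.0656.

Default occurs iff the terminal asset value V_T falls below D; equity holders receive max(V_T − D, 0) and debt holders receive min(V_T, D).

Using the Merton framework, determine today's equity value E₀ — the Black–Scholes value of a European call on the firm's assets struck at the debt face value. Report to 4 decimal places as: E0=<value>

E0=339.9821

Work the structural quantities from V₀ = 446.1804 against face 202.3560:
d₁ = [ln(V₀/D) + (r + σ²/2)T] / (σ√T)
   = [ln(446.1804/202.3560) + (0.0656 + 0.5·0.4451²)·7.3217] / (0.4451·√7.3217)
   = [0.790695 + 1.205569] / 1.204380 = 1.657503
d₂ = d₁ − σ√T = 1.657503 − 1.204380 = 0.453123
N(d₁) = 0.951291,  N(d₂) = 0.674770,  e^(−rT) = 0.618596
E₀ = V₀·N(d₁) − D·e^(−rT)·N(d₂)
   = 446.1804·0.951291 − 202.3560·0.618596·0.674770 = 339.982083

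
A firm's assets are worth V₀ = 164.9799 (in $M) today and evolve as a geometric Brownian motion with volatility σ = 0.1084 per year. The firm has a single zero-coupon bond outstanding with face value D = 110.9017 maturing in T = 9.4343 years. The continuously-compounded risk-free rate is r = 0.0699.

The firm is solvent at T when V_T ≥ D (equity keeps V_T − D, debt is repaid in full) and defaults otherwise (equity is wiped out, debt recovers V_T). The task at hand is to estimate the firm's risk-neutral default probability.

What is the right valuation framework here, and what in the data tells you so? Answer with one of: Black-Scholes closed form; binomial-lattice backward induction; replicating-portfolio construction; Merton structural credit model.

framework: Merton structural credit model

Key observation: the data describe a firm's assets (V₀ = 164.9799, GBM) and a single zero-coupon debt of face 110.9017, so credit quantities follow from equity-as-call in the structural model.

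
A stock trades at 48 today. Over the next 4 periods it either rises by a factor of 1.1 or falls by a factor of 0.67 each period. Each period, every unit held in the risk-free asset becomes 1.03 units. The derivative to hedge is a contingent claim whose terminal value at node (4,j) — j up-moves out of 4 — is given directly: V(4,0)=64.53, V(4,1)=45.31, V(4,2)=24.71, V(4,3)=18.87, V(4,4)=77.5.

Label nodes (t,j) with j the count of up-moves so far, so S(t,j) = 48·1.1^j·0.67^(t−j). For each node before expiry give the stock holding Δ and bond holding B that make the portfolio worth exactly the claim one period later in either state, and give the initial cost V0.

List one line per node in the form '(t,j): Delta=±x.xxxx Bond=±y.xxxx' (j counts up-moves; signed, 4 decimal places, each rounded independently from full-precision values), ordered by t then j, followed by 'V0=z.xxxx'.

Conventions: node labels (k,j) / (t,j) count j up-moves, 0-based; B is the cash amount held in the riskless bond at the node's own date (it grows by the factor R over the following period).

Since d<R<u, set p* = (R−d)/(u−d) = 0.8372; price each node as the discounted p*-expectation of its children.
At maturity the claim pays: V(4,0)=64.5300, V(4,1)=45.3100, V(4,2)=24.7100, V(4,3)=18.8700, V(4,4)=77.5000
(3,0): S=14.4366. Δ = (V_up−V_dn)/(S_up−S_dn) = (45.3100−64.5300)/(15.8803−9.6725) = -3.0961. V = [p*·45.3100 + (1−p*)·64.5300]/1.03 = 47.0280. B = V − Δ·S = 91.7257.
(3,1): S=23.7019. Δ = (V_up−V_dn)/(S_up−S_dn) = (24.7100−45.3100)/(26.0721−15.8803) = -2.0212. V = [p*·24.7100 + (1−p*)·45.3100]/1.03 = 27.2461. B = V − Δ·S = 75.1531.
(3,2): S=38.9136. Δ = (V_up−V_dn)/(S_up−S_dn) = (18.8700−24.7100)/(42.8050−26.0721) = -0.3490. V = [p*·18.8700 + (1−p*)·24.7100]/1.03 = 19.2434. B = V − Δ·S = 32.8248.
(3,3): S=63.8880. Δ = (V_up−V_dn)/(S_up−S_dn) = (77.5000−18.8700)/(70.2768−42.8050) = 2.1342. V = [p*·77.5000 + (1−p*)·18.8700]/1.03 = 65.9763. B = V − Δ·S = -70.3725.
(2,0): S=21.5472. Δ = (V_up−V_dn)/(S_up−S_dn) = (27.2461−47.0280)/(23.7019−14.4366) = -2.1351. V = [p*·27.2461 + (1−p*)·47.0280]/1.03 = 29.5790. B = V − Δ·S = 75.5834.
(2,1): S=35.3760. Δ = (V_up−V_dn)/(S_up−S_dn) = (19.2434−27.2461)/(38.9136−23.7019) = -0.5261. V = [p*·19.2434 + (1−p*)·27.2461]/1.03 = 19.9477. B = V − Δ·S = 38.5587.
(2,2): S=58.0800. Δ = (V_up−V_dn)/(S_up−S_dn) = (65.9763−19.2434)/(63.8880−38.9136) = 1.8712. V = [p*·65.9763 + (1−p*)·19.2434]/1.03 = 56.6686. B = V − Δ·S = -52.0126.
(1,0): S=32.1600. Δ = (V_up−V_dn)/(S_up−S_dn) = (19.9477−29.5790)/(35.3760−21.5472) = -0.6965. V = [p*·19.9477 + (1−p*)·29.5790]/1.03 = 20.8889. B = V − Δ·S = 43.2873.
(1,1): S=52.8000. Δ = (V_up−V_dn)/(S_up−S_dn) = (56.6686−19.9477)/(58.0800−35.3760) = 1.6174. V = [p*·56.6686 + (1−p*)·19.9477]/1.03 = 49.2143. B = V − Δ·S = -36.1829.
(0,0): S=48.0000. Δ = (V_up−V_dn)/(S_up−S_dn) = (49.2143−20.8889)/(52.8000−32.1600) = 1.3724. V = [p*·49.2143 + (1−p*)·20.8889]/1.03 = 43.3041. B = V − Δ·S = -22.5689.
Check: Δ(0,0)·S0 + B(0,0) = 43.3041 = V0.

(0,0): Delta=1.3724 Bond=-22.5689
(1,0): Delta=-0.6965 Bond=43.2873
(1,1): Delta=1.6174 Bond=-36.1829
(2,0): Delta=-2.1351 Bond=75.5834
(2,1): Delta=-0.5261 Bond=38.5587
(2,2): Delta=1.8712 Bond=-52.0126
(3,0): Delta=-3.0961 Bond=91.7257
(3,1): Delta=-2.0212 Bond=75.1531
(3,2): Delta=-0.3490 Bond=32.8248
(3,3): Delta=2.1342 Bond=-70.3725
V0=43.3041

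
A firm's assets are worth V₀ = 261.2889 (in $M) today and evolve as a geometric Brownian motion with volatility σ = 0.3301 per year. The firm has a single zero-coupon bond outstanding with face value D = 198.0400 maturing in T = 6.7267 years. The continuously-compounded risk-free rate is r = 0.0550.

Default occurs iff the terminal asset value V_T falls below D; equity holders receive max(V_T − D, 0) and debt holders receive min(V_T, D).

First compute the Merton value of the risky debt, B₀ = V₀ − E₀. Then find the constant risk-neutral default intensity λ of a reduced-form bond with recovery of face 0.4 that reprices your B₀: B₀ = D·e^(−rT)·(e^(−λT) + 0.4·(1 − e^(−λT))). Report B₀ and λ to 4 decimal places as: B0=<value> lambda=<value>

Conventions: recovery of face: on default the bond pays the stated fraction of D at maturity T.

Apply the equity-as-call identities (strike 198.0400, horizon 6.7267 years):
d₁ = [ln(V₀/D) + (r + σ²/2)T] / (σ√T)
   = [ln(261.2889/198.0400) + (0.0550 + 0.5·0.3301²)·6.7267] / (0.3301·√6.7267)
   = [0.277158 + 0.736459] / 0.856143 = 1.183934
d₂ = d₁ − σ√T = 1.183934 − 0.856143 = 0.327790
N(d₁) = 0.881780,  N(d₂) = 0.628465,  e^(−rT) = 0.690756
E₀ = V₀·N(d₁) − D·e^(−rT)·N(d₂)
   = 261.2889·0.881780 − 198.0400·0.690756·0.628465 = 144.427098
B₀ = V₀ − E₀ = 261.2889 − 144.427098 = 116.861802
e^(−λT) = (B₀·e^(rT)/D − 0.4)/(1 − 0.4) = (116.8618·1.447689/198.0400 − 0.4)/0.6 = 0.75711593
λ = −ln(0.75711593)/6.7267 = 0.041363

B0=116.8618 lambda=0.0414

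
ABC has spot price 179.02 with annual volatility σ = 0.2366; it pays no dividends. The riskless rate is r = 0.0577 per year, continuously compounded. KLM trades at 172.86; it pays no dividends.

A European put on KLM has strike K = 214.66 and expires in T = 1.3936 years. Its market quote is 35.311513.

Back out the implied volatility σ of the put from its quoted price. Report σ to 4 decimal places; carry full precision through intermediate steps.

sigma = 0.2330

At σ = 0.2330 the Black–Scholes value reproduces the quote:
σ√T = 0.233·√1.3936 = 0.275058
d₁ = (ln(S/K) + (r+σ²/2)T) / (σ√T) = (ln(172.86/214.66) + (0.0577+0.233²/2)·1.3936) / 0.275058 = (-0.216573 + 0.118239) / 0.275058 = -0.357502
d₂ = d₁ − σ√T = -0.357502 − 0.275058 = -0.632561
e^{−rT} = 0.922737
N(−d₁) = 0.639642,  N(−d₂) = 0.736490
V = K·e^{−rT}·N(−d₂) − S·N(−d₁) = 145.880056 − 110.568542 = 35.311513 (the observed quote) — the price is monotone increasing in volatility, hence this σ is the only solution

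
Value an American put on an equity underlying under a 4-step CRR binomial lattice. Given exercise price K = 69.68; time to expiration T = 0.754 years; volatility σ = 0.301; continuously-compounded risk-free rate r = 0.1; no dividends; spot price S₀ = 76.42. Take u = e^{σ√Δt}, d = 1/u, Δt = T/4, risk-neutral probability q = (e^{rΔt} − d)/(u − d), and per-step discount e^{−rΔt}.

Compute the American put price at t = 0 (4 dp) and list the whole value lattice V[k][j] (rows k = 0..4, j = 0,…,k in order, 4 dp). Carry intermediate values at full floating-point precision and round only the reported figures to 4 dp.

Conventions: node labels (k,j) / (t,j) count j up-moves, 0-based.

price = 3.2651
tree:
3.2651
6.0624 0.9970
10.8368 2.2085 0.0000
18.0454 4.8921 0.0000 0.0000
24.3709 10.8368 0.0000 0.0000 0.0000

params: Δt=0.18850 u=1.13961 d=0.87750 q=0.53997 e^(-rΔt)=0.98133
t_4 payoffs: 24.3709 10.8368 0.0000 0.0000 0.0000
k=3: node(3,0) S=51.6346 payoff=18.0454 vs cont=16.7442 → 18.0454 [stop]  node(3,1) S=67.0582 payoff=2.6218 vs cont=4.8921 → 4.8921 [wait]  node(3,2) S=87.0888 payoff=0.0000 vs cont=0.0000 → 0.0000 [wait]  node(3,3) S=113.1027 payoff=0.0000 vs cont=0.0000 → 0.0000 [wait]
k=2: node(2,0) S=58.8432 payoff=10.8368 vs cont=10.7386 → 10.8368 [stop]  node(2,1) S=76.4200 payoff=0.0000 vs cont=2.2085 → 2.2085 [wait]  node(2,2) S=99.2471 payoff=0.0000 vs cont=0.0000 → 0.0000 [wait]
k=1: node(1,0) S=67.0582 payoff=2.6218 vs cont=6.0624 → 6.0624 [wait]  node(1,1) S=87.0888 payoff=0.0000 vs cont=0.9970 → 0.9970 [wait]
k=0: node(0,0) S=76.4200 payoff=0.0000 vs cont=3.2651 → 3.2651 [wait]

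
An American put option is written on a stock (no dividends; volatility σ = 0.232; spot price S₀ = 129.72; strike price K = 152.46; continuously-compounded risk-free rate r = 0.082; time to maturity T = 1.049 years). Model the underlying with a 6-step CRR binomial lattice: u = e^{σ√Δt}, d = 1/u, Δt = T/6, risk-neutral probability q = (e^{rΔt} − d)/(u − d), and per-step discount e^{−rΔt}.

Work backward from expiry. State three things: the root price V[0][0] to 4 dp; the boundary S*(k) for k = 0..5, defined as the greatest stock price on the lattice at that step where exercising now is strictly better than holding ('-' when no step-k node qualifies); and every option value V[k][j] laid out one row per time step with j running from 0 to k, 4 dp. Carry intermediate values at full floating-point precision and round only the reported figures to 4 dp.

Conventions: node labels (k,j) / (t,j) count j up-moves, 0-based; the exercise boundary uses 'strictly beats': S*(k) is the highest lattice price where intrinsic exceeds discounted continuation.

price = 22.8213
boundary = - 117.7274 129.7200 117.7274 129.7200 117.7274
tree:
22.8213
34.7326 13.6779
45.6165 22.7400 6.6247
55.4941 34.7326 12.5112 1.9839
64.4586 45.6165 22.7400 4.4732 0.0000
72.5943 55.4941 34.7326 10.0856 0.0000 0.0000
79.9779 64.4586 45.6165 22.7400 0.0000 0.0000 0.0000

Δt=0.17483  u=1.10187  d=0.90755  q=0.55008  discount=0.98577
step 6 (expiry): payoffs max(K−S,0) = 79.9779 64.4586 45.6165 22.7400 0.0000 0.0000 0.0000
step 5: (k=5,j=0): S=79.8657, K−S=72.5943, hold=70.4242 ⇒ V=72.5943 exercise | (k=5,j=1): S=96.9659, K−S=55.4941, hold=53.3240 ⇒ V=55.4941 exercise | (k=5,j=2): S=117.7274, K−S=34.7326, hold=32.5625 ⇒ V=34.7326 exercise | (k=5,j=3): S=142.9342, K−S=9.5258, hold=10.0856 ⇒ V=10.0856 continue | (k=5,j=4): S=173.5381, K−S=0.0000, hold=0.0000 ⇒ V=0.0000 continue | (k=5,j=5): S=210.6947, K−S=0.0000, hold=0.0000 ⇒ V=0.0000 continue  boundary S*=117.7274
step 4: (k=4,j=0): S=88.0014, K−S=64.4586, hold=62.2885 ⇒ V=64.4586 exercise | (k=4,j=1): S=106.8435, K−S=45.6165, hold=43.4463 ⇒ V=45.6165 exercise | (k=4,j=2): S=129.7200, K−S=22.7400, hold=20.8735 ⇒ V=22.7400 exercise | (k=4,j=3): S=157.4946, K−S=0.0000, hold=4.4732 ⇒ V=4.4732 continue | (k=4,j=4): S=191.2160, K−S=0.0000, hold=0.0000 ⇒ V=0.0000 continue  boundary S*=129.7200
step 3: (k=3,j=0): S=96.9659, K−S=55.4941, hold=53.3240 ⇒ V=55.4941 exercise | (k=3,j=1): S=117.7274, K−S=34.7326, hold=32.5625 ⇒ V=34.7326 exercise | (k=3,j=2): S=142.9342, K−S=9.5258, hold=12.5112 ⇒ V=12.5112 continue | (k=3,j=3): S=173.5381, K−S=0.0000, hold=1.9839 ⇒ V=1.9839 continue  boundary S*=117.7274
step 2: (k=2,j=0): S=106.8435, K−S=45.6165, hold=43.4463 ⇒ V=45.6165 exercise | (k=2,j=1): S=129.7200, K−S=22.7400, hold=22.1887 ⇒ V=22.7400 exercise | (k=2,j=2): S=157.4946, K−S=0.0000, hold=6.6247 ⇒ V=6.6247 continue  boundary S*=129.7200
step 1: (k=1,j=0): S=117.7274, K−S=34.7326, hold=32.5625 ⇒ V=34.7326 exercise | (k=1,j=1): S=142.9342, K−S=9.5258, hold=13.6779 ⇒ V=13.6779 continue  boundary S*=117.7274
step 0: (k=0,j=0): S=129.7200, K−S=22.7400, hold=22.8213 ⇒ V=22.8213 continue  boundary S*=-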